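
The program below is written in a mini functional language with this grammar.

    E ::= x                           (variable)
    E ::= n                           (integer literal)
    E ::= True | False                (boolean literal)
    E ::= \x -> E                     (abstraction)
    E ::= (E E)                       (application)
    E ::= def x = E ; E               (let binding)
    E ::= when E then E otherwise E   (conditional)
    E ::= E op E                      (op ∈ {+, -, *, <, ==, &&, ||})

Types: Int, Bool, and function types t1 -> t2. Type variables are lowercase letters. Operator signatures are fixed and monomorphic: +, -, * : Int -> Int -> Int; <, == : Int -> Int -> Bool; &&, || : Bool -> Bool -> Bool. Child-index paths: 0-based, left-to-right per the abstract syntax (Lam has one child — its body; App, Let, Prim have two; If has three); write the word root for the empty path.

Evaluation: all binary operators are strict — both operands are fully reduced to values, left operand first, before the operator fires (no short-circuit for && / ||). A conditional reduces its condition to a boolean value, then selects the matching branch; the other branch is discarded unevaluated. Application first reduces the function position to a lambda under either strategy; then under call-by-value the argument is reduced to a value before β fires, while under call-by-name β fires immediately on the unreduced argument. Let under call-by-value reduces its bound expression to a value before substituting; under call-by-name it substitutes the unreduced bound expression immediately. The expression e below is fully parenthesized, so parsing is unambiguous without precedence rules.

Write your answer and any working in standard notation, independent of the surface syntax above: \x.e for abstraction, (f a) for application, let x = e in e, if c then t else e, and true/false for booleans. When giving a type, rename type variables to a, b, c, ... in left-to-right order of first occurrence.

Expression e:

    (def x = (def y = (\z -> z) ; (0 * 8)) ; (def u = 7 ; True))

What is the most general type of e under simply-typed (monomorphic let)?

Answer: Bool

Trace:
z : a
\z._ : a -> a
let y : a -> a
  unify Int ~ Int
  unify Int ~ Int
let x : Int
let u : Int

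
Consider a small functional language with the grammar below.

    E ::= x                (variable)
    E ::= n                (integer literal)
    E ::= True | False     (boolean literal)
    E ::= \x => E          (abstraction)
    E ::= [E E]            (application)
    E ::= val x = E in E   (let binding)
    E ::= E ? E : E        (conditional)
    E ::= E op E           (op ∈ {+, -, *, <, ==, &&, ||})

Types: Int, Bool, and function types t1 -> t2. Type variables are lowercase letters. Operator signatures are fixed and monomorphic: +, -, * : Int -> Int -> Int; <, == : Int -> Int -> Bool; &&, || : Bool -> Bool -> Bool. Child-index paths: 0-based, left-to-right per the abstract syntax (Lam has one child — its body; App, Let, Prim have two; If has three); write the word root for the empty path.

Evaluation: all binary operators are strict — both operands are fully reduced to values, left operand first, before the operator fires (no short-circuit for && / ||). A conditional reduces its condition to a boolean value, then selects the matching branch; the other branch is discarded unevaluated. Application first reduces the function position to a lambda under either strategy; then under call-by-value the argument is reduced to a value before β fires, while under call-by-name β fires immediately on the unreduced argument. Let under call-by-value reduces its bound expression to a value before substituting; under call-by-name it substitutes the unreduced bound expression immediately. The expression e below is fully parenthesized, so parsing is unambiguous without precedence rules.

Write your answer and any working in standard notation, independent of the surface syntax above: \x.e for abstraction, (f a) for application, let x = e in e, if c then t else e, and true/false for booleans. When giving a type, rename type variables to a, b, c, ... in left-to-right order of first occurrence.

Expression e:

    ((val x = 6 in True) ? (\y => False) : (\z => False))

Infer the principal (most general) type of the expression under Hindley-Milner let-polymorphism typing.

Trace:
let x : Int
  unify Bool ~ Bool
\y._ : a -> Bool
\z._ : b -> Bool
  unify a -> Bool ~ b -> Bool
  unify a ~ b
  unify Bool ~ Bool

Answer: a -> Bool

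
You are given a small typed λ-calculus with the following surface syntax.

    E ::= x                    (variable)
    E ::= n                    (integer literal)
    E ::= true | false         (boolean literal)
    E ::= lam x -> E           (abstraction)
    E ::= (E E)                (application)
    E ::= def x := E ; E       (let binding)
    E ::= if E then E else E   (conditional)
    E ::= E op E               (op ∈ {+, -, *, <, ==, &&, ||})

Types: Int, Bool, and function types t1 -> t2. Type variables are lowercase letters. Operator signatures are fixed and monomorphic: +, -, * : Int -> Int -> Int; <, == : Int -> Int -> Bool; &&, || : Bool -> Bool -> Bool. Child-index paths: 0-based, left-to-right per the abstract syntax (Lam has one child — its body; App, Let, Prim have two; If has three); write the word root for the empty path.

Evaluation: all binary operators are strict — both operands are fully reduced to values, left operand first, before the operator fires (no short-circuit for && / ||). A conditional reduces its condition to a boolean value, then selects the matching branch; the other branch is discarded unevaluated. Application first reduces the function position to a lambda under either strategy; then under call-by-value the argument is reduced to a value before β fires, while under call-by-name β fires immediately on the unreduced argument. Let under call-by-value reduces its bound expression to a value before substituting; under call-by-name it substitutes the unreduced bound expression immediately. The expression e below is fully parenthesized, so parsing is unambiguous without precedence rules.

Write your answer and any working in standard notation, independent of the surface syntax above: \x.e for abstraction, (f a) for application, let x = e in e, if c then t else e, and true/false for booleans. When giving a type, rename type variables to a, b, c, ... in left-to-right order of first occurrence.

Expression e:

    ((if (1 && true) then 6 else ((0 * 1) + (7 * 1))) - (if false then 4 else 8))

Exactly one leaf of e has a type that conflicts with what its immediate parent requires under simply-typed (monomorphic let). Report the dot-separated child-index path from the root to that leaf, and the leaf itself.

Answer: 0.0.0 : 1

Trace:
  unify Int ~ Bool
  FAIL: mismatch Int ~ Bool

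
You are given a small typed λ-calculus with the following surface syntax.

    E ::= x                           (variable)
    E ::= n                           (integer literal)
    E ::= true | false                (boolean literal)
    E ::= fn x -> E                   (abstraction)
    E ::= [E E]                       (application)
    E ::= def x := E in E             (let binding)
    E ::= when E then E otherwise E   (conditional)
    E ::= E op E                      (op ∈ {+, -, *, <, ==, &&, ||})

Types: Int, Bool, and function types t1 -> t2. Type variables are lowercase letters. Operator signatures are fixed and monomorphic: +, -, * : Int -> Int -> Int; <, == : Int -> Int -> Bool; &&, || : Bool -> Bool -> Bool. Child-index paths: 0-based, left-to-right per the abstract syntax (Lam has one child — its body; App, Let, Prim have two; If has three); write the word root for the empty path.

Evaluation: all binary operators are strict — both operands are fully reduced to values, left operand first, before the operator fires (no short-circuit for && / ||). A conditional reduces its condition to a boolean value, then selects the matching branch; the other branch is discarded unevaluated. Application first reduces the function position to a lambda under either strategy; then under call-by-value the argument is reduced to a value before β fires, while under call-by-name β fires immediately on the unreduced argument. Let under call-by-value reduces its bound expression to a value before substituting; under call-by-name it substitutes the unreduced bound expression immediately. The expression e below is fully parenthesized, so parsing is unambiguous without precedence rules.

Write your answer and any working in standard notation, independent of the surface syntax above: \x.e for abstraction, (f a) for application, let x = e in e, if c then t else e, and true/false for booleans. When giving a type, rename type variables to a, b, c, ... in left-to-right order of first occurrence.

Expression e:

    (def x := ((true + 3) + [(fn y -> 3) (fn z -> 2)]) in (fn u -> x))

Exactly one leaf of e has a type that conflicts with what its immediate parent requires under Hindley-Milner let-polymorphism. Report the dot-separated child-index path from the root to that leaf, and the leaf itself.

Working:
  unify Bool ~ Int
  FAIL: mismatch Bool ~ Int

Answer: 0.0.0 : true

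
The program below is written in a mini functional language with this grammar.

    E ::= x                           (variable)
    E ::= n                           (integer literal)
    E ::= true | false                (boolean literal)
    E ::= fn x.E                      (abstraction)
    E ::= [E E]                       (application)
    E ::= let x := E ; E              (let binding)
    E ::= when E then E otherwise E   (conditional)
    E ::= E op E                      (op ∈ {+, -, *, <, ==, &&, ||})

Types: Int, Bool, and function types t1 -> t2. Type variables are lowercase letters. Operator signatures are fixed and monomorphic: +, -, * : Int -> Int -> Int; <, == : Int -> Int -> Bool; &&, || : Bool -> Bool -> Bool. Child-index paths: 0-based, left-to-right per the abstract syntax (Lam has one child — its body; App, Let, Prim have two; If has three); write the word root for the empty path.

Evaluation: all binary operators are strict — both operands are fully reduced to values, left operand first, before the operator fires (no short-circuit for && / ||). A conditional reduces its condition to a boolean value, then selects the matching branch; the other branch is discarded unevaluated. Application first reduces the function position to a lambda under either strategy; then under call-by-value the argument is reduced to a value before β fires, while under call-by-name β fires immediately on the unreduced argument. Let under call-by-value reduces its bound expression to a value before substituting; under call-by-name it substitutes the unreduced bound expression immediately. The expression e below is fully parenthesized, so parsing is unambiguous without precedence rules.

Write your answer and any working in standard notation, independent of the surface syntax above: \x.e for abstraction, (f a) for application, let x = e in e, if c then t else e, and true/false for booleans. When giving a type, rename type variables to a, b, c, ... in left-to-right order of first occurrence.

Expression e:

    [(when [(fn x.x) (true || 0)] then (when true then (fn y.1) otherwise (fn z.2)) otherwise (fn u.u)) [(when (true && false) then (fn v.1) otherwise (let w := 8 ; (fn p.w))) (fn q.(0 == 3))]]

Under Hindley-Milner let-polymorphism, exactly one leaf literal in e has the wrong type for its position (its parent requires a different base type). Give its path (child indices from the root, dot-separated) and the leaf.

Answer: 0.0.1.1 : 0

Derivation:
x : a
\x._ : a -> a
  unify Bool ~ Bool
  unify Int ~ Bool
  FAIL: mismatch Int ~ Bool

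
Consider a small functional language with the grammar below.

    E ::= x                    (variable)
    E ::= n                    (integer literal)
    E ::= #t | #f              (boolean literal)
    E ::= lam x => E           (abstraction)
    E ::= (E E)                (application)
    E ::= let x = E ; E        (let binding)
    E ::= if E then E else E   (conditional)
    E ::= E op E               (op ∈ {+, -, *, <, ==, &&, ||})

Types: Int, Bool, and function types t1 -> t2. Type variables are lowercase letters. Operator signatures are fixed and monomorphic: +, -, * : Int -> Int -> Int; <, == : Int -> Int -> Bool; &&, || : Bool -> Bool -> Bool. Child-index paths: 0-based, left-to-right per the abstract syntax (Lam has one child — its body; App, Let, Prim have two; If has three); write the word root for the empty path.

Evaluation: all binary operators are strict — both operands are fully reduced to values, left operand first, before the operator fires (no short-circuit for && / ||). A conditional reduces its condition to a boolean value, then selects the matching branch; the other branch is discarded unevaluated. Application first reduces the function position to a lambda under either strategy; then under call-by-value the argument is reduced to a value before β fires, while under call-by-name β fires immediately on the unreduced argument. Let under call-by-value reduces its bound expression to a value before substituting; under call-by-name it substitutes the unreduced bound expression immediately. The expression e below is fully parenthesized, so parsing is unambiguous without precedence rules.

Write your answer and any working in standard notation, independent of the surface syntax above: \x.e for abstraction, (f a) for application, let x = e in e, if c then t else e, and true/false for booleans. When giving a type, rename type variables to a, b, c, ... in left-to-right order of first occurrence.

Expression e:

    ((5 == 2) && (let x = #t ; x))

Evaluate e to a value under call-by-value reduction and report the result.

Answer: false

Working:
step 0: ((5 == 2) && (let x = true in x))
step 1: [delta@0] (false && (let x = true in x))
step 2: [let@1] (false && true)
step 3: [delta@root] false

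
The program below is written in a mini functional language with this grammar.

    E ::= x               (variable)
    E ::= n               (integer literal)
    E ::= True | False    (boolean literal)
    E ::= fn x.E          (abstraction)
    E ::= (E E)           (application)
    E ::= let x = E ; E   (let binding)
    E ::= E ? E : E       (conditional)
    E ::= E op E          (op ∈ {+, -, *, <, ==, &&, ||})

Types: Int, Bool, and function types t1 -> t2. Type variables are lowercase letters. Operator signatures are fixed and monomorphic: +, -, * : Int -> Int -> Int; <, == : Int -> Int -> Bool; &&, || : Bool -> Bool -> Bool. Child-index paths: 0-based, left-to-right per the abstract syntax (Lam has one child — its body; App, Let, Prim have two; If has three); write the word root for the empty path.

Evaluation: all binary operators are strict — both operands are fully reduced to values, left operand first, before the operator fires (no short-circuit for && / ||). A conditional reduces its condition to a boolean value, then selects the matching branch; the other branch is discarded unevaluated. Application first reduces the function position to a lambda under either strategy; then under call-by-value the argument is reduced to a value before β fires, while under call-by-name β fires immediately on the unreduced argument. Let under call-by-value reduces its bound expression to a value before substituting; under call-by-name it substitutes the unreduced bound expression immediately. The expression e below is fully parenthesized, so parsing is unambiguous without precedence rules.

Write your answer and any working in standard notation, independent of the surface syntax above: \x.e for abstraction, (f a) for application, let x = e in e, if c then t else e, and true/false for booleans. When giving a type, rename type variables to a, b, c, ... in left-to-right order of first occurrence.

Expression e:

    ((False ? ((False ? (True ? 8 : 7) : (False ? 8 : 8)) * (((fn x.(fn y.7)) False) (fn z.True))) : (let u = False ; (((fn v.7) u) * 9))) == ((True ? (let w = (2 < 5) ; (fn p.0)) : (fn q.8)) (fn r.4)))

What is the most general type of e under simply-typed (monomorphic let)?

Answer: Bool

Trace:
  unify Bool ~ Bool
  unify Bool ~ Bool
  unify Bool ~ Bool
  unify Int ~ Int
  unify Bool ~ Bool
  unify Int ~ Int
  unify Int ~ Int
  unify Int ~ Int
\y._ : b -> Int
\x._ : a -> b -> Int
  unify a -> b -> Int ~ Bool -> c
  unify a ~ Bool
  unify b -> Int ~ c
_ _ : b -> Int
\z._ : d -> Bool
  unify b -> Int ~ (d -> Bool) -> e
  unify b ~ d -> Bool
  unify Int ~ e
_ _ : Int
  unify Int ~ Int
let u : Bool
\v._ : f -> Int
u : Bool
  unify f -> Int ~ Bool -> g
  unify f ~ Bool
  unify Int ~ g
_ _ : Int
  unify Int ~ Int
  unify Int ~ Int
  unify Int ~ Int
  unify Int ~ Int
  unify Bool ~ Bool
  unify Int ~ Int
  unify Int ~ Int
let w : Bool
\p._ : h -> Int
\q._ : i -> Int
  unify h -> Int ~ i -> Int
  unify h ~ i
  unify Int ~ Int
\r._ : j -> Int
  unify i -> Int ~ (j -> Int) -> k
  unify i ~ j -> Int
  unify Int ~ k
_ _ : Int
  unify Int ~ Int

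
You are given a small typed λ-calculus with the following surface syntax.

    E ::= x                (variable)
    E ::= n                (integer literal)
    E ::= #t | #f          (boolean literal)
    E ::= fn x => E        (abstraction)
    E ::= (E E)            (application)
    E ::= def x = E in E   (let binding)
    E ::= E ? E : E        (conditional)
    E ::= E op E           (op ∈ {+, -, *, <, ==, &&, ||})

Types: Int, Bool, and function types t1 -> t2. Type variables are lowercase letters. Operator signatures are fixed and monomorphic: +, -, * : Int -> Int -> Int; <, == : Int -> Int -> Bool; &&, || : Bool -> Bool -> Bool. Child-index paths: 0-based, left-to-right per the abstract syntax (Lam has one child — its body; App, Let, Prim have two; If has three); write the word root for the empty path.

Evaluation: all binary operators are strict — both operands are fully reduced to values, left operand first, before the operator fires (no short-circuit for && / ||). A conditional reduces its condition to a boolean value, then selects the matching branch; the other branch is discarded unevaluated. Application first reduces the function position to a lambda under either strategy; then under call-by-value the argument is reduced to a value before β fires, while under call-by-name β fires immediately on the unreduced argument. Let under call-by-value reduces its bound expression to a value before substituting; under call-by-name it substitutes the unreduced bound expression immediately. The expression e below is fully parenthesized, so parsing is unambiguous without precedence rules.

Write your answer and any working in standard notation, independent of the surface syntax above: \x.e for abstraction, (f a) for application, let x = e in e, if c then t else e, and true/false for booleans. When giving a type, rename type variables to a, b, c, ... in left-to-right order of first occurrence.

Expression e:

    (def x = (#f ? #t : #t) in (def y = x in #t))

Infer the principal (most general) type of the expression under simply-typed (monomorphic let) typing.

Answer: Bool

Derivation:
  unify Bool ~ Bool
  unify Bool ~ Bool
let x : Bool
x : Bool
let y : Bool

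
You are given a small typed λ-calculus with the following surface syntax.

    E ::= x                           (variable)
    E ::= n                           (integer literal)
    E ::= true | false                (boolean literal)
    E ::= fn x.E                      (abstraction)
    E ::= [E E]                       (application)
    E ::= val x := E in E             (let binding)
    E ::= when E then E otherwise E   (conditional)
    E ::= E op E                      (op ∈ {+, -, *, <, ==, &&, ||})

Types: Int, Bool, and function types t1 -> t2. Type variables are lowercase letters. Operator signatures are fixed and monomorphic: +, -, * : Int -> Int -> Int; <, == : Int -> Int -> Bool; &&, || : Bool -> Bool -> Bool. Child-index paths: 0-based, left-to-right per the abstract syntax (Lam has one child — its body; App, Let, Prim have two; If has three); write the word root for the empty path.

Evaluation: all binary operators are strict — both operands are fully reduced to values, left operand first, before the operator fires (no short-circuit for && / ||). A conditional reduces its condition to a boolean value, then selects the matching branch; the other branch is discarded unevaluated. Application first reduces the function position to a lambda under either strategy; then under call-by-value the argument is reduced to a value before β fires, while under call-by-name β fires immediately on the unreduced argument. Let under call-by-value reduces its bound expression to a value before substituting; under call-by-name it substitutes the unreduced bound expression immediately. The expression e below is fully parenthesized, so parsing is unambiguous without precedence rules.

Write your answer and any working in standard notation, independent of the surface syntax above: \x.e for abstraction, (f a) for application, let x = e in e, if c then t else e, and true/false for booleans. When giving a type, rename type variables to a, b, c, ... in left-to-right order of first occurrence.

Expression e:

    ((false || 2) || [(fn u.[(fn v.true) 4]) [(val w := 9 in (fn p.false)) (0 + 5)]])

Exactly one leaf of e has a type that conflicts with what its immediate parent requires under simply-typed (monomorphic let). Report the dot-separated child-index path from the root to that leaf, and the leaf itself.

Answer: 0.1 : 2

Trace:
  unify Bool ~ Bool
  unify Int ~ Bool
  FAIL: mismatch Int ~ Bool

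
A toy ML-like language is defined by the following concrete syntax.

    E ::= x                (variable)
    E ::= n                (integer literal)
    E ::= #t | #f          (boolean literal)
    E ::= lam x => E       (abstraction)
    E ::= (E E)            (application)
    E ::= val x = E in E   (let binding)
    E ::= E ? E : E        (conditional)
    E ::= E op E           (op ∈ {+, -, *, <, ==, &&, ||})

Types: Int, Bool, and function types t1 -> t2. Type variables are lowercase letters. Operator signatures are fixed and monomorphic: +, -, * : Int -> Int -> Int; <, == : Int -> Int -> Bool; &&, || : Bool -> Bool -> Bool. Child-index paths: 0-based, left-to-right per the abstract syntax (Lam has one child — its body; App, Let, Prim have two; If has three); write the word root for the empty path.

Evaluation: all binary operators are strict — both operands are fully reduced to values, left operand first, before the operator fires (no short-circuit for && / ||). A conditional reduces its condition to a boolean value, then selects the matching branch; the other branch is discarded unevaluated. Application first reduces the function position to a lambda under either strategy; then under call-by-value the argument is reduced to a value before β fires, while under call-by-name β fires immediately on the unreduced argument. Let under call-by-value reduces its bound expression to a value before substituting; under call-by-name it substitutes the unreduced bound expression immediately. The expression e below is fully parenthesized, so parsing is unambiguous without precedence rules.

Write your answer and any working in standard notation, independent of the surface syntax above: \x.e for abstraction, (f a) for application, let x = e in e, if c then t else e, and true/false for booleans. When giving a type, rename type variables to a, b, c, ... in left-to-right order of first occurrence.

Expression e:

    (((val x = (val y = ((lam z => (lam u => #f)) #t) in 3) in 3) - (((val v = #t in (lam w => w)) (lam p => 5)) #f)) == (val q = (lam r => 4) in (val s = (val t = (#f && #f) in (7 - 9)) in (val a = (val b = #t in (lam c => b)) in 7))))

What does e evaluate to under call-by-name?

Answer: false

Working:
step 0: (((let x = (let y = ((\z.(\u.false)) true) in 3) in 3) - (((let v = true in (\w.w)) (\p.5)) false)) == (let q = (\r.4) in (let s = (let t = (false && false) in (7 - 9)) in (let a = (let b = true in (\c.b)) in 7))))
step 1: [let@0.0] ((3 - (((let v = true in (\w.w)) (\p.5)) false)) == (let q = (\r.4) in (let s = (let t = (false && false) in (7 - 9)) in (let a = (let b = true in (\c.b)) in 7))))
step 2: [let@0.1.0.0] ((3 - (((\w.w) (\p.5)) false)) == (let q = (\r.4) in (let s = (let t = (false && false) in (7 - 9)) in (let a = (let b = true in (\c.b)) in 7))))
step 3: [beta@0.1.0] ((3 - ((\p.5) false)) == (let q = (\r.4) in (let s = (let t = (false && false) in (7 - 9)) in (let a = (let b = true in (\c.b)) in 7))))
step 4: [beta@0.1] ((3 - 5) == (let q = (\r.4) in (let s = (let t = (false && false) in (7 - 9)) in (let a = (let b = true in (\c.b)) in 7))))
step 5: [delta@0] (-2 == (let q = (\r.4) in (let s = (let t = (false && false) in (7 - 9)) in (let a = (let b = true in (\c.b)) in 7))))
step 6: [let@1] (-2 == (let s = (let t = (false && false) in (7 - 9)) in (let a = (let b = true in (\c.b)) in 7)))
step 7: [let@1] (-2 == (let a = (let b = true in (\c.b)) in 7))
step 8: [let@1] (-2 == 7)
step 9: [delta@root] false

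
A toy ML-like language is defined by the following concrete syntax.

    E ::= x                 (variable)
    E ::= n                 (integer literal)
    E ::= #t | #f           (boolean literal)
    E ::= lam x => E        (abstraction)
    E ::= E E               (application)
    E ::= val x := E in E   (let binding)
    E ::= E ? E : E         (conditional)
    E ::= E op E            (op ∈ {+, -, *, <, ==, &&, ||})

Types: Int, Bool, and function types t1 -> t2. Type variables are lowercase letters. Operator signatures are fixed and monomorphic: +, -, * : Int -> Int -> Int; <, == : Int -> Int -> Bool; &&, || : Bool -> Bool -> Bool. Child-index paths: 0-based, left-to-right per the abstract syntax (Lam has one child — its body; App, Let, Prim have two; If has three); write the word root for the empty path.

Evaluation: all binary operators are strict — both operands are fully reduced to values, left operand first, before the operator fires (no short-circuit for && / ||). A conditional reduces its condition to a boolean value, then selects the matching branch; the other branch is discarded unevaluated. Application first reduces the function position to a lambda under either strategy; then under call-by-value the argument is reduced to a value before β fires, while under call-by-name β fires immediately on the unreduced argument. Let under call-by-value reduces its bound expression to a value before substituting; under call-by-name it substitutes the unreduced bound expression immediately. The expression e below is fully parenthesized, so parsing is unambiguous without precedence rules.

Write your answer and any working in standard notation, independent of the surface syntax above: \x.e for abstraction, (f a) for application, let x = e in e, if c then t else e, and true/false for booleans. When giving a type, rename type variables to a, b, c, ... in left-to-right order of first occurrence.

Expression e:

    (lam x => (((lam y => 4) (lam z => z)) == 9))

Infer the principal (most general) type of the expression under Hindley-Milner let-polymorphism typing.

Trace:
\y._ : b -> Int
z : c
\z._ : c -> c
  unify b -> Int ~ (c -> c) -> d
  unify b ~ c -> c
  unify Int ~ d
_ _ : Int
  unify Int ~ Int
  unify Int ~ Int
\x._ : a -> Bool

Answer: a -> Bool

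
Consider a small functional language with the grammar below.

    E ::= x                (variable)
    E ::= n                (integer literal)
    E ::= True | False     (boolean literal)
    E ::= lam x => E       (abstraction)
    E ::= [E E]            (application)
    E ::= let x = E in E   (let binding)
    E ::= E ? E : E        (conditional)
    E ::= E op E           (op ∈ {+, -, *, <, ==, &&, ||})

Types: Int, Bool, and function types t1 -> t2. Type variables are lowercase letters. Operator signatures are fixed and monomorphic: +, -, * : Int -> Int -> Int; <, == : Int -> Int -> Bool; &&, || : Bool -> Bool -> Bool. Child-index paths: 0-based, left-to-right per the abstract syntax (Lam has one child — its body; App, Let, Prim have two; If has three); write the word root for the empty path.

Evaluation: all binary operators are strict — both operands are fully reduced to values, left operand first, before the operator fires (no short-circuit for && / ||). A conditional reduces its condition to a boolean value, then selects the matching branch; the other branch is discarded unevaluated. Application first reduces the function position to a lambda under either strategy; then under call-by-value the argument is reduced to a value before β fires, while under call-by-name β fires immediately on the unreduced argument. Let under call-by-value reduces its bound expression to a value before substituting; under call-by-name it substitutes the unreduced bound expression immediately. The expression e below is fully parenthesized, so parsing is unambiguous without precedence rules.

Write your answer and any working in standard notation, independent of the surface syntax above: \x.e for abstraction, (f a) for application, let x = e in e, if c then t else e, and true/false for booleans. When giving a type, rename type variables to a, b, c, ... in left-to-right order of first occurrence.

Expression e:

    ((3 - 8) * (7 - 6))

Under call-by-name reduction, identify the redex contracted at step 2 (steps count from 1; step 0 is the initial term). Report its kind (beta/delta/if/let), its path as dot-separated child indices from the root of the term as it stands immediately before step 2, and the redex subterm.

Answer: delta at 1 : (7 - 6)

Trace:
step 0: ((3 - 8) * (7 - 6))
step 1: [delta@0] (-5 * (7 - 6))
step 2: [delta@1] (-5 * 1)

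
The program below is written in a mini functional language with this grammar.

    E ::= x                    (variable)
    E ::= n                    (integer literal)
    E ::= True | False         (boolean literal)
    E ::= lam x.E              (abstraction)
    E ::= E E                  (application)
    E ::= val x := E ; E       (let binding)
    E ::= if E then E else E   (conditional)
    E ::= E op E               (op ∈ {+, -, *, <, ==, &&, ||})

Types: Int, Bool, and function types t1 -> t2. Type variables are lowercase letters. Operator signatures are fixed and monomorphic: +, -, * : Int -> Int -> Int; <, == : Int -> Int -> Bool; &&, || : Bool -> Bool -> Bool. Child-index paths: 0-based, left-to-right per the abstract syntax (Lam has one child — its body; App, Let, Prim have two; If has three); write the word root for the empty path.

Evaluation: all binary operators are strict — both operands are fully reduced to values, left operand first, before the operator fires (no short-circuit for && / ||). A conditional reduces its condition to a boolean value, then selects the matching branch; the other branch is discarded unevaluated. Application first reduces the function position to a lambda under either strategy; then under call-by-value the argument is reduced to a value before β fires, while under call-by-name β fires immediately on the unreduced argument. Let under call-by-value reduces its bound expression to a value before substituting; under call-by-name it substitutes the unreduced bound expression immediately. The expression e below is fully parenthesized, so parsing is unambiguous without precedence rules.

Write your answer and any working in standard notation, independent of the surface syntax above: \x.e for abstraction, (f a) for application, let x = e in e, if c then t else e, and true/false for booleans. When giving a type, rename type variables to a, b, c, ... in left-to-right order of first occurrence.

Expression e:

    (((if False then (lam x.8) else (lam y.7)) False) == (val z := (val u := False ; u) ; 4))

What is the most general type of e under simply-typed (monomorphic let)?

Answer: Bool

Derivation:
  unify Bool ~ Bool
\x._ : a -> Int
\y._ : b -> Int
  unify a -> Int ~ b -> Int
  unify a ~ b
  unify Int ~ Int
  unify b -> Int ~ Bool -> c
  unify b ~ Bool
  unify Int ~ c
_ _ : Int
  unify Int ~ Int
let u : Bool
u : Bool
let z : Bool
  unify Int ~ Int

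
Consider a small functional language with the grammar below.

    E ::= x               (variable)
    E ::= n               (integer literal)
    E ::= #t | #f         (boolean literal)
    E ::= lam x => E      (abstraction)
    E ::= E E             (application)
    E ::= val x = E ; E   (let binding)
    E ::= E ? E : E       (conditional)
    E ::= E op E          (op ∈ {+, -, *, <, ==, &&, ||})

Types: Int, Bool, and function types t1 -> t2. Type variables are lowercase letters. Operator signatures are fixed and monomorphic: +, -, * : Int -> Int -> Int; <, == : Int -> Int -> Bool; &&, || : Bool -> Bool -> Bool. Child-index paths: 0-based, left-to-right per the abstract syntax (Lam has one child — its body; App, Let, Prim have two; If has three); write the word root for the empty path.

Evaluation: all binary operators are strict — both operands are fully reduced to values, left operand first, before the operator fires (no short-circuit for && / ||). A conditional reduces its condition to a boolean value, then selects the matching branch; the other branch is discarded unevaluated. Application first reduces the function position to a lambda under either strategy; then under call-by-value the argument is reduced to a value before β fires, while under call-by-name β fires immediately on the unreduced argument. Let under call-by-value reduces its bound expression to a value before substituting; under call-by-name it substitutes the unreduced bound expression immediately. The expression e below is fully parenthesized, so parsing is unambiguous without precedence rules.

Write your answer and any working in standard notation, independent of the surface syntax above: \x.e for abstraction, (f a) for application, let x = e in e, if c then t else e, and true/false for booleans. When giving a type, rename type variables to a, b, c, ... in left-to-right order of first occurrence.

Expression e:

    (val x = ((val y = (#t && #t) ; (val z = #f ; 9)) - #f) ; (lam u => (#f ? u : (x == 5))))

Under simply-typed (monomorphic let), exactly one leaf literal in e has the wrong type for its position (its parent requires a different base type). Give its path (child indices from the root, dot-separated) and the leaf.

Trace:
  unify Bool ~ Bool
  unify Bool ~ Bool
let y : Bool
let z : Bool
  unify Int ~ Int
  unify Bool ~ Int
  FAIL: mismatch Bool ~ Int

Answer: 0.1 : false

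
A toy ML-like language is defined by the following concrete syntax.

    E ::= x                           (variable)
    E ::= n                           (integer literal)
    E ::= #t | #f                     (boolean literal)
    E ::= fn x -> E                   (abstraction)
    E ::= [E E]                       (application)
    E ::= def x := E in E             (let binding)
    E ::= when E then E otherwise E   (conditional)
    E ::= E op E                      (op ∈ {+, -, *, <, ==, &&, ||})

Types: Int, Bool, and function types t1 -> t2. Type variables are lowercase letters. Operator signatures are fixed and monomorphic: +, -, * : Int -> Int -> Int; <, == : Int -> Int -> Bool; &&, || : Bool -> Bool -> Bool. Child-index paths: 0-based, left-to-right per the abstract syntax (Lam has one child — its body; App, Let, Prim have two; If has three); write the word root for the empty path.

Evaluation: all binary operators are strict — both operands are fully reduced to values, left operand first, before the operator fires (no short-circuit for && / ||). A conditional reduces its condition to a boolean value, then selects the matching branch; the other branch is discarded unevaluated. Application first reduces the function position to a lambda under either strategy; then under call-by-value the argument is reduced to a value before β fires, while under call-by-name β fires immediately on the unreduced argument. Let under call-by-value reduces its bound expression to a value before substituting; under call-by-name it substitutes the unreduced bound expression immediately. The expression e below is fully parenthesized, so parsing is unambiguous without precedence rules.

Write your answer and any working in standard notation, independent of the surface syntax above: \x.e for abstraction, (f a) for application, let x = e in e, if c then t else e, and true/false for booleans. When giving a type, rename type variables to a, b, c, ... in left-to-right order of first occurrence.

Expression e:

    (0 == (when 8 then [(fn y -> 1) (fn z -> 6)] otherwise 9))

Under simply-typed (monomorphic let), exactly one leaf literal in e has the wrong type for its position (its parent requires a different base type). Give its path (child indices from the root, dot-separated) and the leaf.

Answer: 1.0 : 8

Working:
  unify Int ~ Int
  unify Int ~ Bool
  FAIL: mismatch Int ~ Bool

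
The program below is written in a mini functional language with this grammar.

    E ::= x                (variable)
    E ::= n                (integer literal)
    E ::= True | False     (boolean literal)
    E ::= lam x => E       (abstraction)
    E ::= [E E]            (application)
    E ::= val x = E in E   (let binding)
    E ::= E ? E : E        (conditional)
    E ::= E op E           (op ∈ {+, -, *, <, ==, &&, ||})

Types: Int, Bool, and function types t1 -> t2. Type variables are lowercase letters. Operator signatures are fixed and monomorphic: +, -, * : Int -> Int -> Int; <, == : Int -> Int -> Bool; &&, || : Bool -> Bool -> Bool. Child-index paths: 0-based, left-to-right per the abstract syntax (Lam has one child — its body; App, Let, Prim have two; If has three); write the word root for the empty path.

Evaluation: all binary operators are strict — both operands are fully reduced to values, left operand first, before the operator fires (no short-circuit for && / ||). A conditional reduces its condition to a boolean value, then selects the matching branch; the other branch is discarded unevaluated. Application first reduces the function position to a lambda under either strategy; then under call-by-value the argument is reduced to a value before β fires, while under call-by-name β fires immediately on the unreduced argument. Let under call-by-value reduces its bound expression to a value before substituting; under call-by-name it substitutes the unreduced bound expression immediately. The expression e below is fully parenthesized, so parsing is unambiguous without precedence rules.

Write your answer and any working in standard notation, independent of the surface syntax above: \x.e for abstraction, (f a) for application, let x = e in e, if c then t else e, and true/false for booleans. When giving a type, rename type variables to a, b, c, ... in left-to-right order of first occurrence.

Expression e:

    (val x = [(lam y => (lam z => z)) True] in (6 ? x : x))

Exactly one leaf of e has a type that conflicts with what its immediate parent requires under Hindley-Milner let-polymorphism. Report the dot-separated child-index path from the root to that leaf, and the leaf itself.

Answer: 1.0 : 6

Working:
z : b
\z._ : b -> b
\y._ : a -> b -> b
  unify a -> b -> b ~ Bool -> c
  unify a ~ Bool
  unify b -> b ~ c
_ _ : b -> b
let x : forall. b -> b
  unify Int ~ Bool
  FAIL: mismatch Int ~ Bool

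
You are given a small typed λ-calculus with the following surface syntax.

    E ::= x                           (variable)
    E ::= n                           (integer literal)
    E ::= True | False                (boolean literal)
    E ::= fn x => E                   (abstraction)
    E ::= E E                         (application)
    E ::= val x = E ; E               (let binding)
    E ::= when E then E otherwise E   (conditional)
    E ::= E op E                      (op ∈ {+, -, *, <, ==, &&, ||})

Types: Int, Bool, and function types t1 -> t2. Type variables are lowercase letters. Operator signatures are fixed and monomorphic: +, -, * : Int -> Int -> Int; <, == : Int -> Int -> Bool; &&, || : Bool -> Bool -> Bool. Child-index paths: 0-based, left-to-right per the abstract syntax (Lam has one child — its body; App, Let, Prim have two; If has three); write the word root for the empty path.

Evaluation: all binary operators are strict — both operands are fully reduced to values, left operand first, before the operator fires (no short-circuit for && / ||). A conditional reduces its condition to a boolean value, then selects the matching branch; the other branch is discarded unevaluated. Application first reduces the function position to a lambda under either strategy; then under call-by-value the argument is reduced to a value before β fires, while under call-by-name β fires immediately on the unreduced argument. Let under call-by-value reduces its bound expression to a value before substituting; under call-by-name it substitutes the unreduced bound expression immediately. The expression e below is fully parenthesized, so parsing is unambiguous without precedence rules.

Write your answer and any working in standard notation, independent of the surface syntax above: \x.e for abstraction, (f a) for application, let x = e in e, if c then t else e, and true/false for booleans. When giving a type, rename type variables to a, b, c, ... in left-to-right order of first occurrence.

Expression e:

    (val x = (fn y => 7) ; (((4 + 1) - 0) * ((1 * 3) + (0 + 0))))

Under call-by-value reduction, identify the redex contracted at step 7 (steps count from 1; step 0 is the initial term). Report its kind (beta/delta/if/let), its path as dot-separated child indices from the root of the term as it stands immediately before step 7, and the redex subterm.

Derivation:
step 0: (let x = (\y.7) in (((4 + 1) - 0) * ((1 * 3) + (0 + 0))))
step 1: [let@root] (((4 + 1) - 0) * ((1 * 3) + (0 + 0)))
step 2: [delta@0.0] ((5 - 0) * ((1 * 3) + (0 + 0)))
step 3: [delta@0] (5 * ((1 * 3) + (0 + 0)))
step 4: [delta@1.0] (5 * (3 + (0 + 0)))
step 5: [delta@1.1] (5 * (3 + 0))
step 6: [delta@1] (5 * 3)
step 7: [delta@root] 15

Answer: delta at root : (5 * 3)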